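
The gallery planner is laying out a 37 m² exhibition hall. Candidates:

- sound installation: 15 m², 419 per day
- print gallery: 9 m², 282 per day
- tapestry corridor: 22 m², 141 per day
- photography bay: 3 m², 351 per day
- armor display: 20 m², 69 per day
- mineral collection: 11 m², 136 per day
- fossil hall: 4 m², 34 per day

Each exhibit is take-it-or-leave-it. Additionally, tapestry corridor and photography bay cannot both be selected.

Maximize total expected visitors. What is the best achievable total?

1086

The ratio ordering already packs tightly: sound installation + print gallery + photography bay + fossil hall, 31 m², 1086.
The closest alternative, sound installation + print gallery + photography bay, reaches only 1052.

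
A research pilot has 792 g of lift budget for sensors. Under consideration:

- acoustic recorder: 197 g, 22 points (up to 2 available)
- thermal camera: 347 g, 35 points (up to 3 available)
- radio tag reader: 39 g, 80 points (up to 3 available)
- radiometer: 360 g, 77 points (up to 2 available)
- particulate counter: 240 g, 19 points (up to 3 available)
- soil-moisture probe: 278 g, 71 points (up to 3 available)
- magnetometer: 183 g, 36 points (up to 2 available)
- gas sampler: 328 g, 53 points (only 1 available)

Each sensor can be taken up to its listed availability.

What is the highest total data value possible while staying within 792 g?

By data value per g: radio tag reader 2.05, soil-moisture probe 0.26, radiometer 0.21, magnetometer 0.20 lead.
Filling by ratio: 3×radio tag reader + 2×soil-moisture probe for 382, with 119 g left unused.
Dropping soil-moisture probe frees 278 g; slotting in radiometer (360 g) lifts the total to 388 at 755 g.
No other feasible combination exceeds 388.

388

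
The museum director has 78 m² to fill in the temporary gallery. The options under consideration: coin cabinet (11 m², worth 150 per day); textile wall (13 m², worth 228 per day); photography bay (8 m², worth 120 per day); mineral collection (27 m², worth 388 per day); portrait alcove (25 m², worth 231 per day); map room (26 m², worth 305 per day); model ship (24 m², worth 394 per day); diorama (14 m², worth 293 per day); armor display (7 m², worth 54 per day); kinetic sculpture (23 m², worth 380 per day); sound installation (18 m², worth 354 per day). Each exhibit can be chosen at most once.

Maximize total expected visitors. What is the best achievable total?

Greedy by ratio would take textile wall + photography bay + diorama + kinetic sculpture + sound installation: 76 m² used, total 1375.
Replace kinetic sculpture with model ship: the trade gains 14 net, giving 1389 at 77 m².

1389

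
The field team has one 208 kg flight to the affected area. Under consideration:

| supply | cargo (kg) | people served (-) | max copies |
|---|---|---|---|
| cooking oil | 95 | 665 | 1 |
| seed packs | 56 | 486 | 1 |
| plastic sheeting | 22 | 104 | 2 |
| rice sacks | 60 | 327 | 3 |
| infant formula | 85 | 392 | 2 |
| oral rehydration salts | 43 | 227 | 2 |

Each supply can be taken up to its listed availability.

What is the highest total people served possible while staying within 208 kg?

1378

By people served per kg: seed packs 8.68, cooking oil 7.00, rice sacks 5.45, oral rehydration salts 5.28 lead.
Taking cooking oil + seed packs + oral rehydration salts: 194 kg used, 1378 in people served.
Nothing else within 208 kg beats 1378.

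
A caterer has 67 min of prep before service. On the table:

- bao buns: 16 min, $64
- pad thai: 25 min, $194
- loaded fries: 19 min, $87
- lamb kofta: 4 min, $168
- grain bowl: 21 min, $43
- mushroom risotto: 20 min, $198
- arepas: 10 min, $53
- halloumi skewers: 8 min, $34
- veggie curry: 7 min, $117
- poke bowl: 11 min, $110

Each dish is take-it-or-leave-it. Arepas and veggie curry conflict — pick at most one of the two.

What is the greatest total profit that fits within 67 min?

Best packing: pad thai + lamb kofta + mushroom risotto + veggie curry + poke bowl — 67 min, 787 total.
Every other selection either busts 67 min or breaks a pairing rule or fails to beat 787.

787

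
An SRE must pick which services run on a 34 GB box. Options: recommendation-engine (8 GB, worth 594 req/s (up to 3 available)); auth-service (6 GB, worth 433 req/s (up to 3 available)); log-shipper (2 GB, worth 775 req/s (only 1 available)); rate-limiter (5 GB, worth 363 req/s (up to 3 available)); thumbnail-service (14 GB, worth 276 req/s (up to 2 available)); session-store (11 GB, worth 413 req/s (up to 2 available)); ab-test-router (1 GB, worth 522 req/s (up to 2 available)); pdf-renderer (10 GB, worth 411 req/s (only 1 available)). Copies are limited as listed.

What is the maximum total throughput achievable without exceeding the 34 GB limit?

4034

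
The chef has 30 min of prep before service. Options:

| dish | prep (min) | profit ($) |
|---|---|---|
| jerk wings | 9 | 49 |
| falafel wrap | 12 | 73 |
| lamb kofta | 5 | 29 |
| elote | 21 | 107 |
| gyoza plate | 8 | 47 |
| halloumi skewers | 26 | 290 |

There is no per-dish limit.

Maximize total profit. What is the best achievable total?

Ranking by ratio (profit/min): halloumi skewers 11.15, falafel wrap 6.08, gyoza plate 5.88.
The ratio ordering already packs tightly: halloumi skewers, 26 min, 290.
The spare 4 min is too small for any remaining dish, and no exchange beats 290.

290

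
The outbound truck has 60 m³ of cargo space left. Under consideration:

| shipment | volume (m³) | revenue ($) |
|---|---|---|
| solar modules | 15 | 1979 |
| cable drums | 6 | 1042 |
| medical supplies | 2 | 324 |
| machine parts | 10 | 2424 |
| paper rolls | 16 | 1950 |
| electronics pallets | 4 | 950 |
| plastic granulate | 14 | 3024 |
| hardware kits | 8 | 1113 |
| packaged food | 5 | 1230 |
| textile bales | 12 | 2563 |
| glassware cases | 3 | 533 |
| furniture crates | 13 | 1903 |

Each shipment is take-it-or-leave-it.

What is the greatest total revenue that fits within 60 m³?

The ratio heuristic lands on cable drums + medical supplies + machine parts + electronics pallets + plastic granulate + packaged food + textile bales + glassware cases (12090) but leaves 4 m³ idle.
The 9 m³ tied up in cable drums and glassware cases is better spent on furniture crates — total rises to 12418 (60 m³).
No other feasible combination exceeds 12418.

12418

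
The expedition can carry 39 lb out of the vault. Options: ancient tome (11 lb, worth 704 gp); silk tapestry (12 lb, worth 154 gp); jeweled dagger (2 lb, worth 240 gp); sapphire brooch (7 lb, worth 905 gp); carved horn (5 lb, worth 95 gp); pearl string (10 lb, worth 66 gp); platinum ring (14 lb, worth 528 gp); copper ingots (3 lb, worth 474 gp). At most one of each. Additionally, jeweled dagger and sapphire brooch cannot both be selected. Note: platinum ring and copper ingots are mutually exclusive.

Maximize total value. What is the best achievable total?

2332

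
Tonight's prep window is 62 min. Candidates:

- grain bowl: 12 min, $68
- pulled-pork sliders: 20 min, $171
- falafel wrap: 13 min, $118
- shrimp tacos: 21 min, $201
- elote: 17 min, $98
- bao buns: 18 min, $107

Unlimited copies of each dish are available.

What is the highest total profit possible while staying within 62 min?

573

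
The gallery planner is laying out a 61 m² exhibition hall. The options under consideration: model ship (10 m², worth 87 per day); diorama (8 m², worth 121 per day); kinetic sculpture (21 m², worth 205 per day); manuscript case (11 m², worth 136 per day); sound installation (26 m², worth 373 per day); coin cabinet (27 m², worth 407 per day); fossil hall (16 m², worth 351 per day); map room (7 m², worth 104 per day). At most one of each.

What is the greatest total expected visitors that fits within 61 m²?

998

Density check — fossil hall 21.94, diorama 15.12, coin cabinet 15.07, map room 14.86 are the best per m².
The ratio heuristic lands on diorama + coin cabinet + fossil hall + map room (983) but leaves 3 m² idle.
Replace diorama with manuscript case: the trade gains 15 net, giving 998 at 61 m².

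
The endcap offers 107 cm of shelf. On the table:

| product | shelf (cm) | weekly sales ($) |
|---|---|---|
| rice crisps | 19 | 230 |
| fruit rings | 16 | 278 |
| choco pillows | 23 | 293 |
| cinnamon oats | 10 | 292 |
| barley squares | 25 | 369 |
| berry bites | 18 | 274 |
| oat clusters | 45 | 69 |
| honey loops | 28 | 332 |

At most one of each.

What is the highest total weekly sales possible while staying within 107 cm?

Filling by ratio: fruit rings + choco pillows + cinnamon oats + barley squares + berry bites for 1506, with 15 cm left unused.
Dropping berry bites frees 18 cm; slotting in honey loops (28 cm) lifts the total to 1564 at 102 cm.
No other feasible combination exceeds 1564.

1564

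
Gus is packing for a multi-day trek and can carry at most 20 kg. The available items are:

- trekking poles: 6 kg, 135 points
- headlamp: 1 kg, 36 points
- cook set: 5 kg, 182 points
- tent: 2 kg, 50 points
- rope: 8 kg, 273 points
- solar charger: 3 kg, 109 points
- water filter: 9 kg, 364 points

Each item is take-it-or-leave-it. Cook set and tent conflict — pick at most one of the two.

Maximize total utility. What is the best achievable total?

746

Best packing: rope + solar charger + water filter — 20 kg, 746 total.
An exhaustive check of the 128 subsets confirms 746.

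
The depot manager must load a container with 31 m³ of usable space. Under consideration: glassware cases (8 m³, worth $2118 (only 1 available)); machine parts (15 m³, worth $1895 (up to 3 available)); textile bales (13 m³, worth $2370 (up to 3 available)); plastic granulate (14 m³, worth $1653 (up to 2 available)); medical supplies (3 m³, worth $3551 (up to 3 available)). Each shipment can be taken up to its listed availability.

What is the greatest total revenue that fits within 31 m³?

15141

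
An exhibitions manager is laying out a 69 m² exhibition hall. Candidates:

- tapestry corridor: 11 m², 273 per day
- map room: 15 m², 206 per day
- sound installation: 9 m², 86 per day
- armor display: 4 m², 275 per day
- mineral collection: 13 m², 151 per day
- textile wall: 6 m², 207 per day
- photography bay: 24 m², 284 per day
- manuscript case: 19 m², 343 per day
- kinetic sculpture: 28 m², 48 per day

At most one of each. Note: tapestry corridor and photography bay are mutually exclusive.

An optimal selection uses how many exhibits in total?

6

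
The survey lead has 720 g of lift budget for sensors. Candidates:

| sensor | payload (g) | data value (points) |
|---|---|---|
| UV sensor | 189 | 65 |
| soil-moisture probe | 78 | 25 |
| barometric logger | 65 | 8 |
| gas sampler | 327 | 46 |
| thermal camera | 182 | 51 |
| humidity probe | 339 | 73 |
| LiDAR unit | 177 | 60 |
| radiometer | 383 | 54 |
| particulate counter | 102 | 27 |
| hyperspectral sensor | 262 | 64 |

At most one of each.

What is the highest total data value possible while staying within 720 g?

Ranking by ratio (data value/g): UV sensor 0.34, LiDAR unit 0.34, soil-moisture probe 0.32.
Taking the top-ratio sensors first gives UV sensor + soil-moisture probe + barometric logger + thermal camera + LiDAR unit for 209 (691 g).
Dropping barometric logger and thermal camera frees 247 g; slotting in hyperspectral sensor (262 g) lifts the total to 214 at 706 g.

214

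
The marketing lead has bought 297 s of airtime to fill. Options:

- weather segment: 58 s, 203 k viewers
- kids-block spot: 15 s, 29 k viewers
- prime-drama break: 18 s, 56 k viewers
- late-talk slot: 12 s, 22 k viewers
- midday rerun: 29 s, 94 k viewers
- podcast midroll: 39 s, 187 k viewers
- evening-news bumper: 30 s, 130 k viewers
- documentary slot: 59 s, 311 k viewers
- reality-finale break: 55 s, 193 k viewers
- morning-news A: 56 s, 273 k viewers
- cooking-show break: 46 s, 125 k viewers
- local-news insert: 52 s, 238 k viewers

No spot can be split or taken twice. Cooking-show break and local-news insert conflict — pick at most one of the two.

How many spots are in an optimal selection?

Best achievable expected reach is 1342.
weather segment + podcast midroll + evening-news bumper + documentary slot + morning-news A + local-news insert hits 1342 at 294 s.
All optima have 6 spots.

6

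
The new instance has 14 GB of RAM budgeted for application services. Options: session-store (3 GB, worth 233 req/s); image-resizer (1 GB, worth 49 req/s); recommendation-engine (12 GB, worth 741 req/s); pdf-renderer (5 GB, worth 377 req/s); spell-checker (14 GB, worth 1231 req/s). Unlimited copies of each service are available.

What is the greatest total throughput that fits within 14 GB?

Density check — spell-checker 87.93, session-store 77.67, pdf-renderer 75.40 are the best per GB.
Taking spell-checker: 14 GB used, 1231 in throughput.
That's the maximum — no swap from here does better than 1231.

1231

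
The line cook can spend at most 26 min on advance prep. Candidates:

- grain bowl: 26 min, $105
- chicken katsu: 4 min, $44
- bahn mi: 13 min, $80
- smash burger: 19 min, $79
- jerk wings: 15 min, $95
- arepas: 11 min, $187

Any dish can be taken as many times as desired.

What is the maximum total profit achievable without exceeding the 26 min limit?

418

The ratio ordering already packs tightly: chicken katsu + 2×arepas, 26 min, 418.
That's the maximum — no swap from here does better than 418.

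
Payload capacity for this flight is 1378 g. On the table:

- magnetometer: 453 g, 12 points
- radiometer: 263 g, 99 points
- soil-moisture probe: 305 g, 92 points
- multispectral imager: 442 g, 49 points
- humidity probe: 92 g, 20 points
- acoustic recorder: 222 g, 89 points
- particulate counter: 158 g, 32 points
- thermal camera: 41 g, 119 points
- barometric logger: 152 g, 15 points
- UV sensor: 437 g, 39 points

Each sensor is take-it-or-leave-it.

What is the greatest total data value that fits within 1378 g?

468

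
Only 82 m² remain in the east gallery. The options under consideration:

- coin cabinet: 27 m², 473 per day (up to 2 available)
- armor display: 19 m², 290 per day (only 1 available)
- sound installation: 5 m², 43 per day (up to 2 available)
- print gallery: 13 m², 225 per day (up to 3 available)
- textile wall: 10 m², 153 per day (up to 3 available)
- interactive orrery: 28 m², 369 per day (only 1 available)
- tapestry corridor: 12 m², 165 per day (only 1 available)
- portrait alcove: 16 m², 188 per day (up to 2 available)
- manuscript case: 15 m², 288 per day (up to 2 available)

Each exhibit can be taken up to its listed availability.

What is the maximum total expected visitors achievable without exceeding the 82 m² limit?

Ranking by ratio (expected visitors/m²): manuscript case 19.20, coin cabinet 17.52, print gallery 17.31.
Greedy by ratio would take coin cabinet + print gallery + textile wall + 2×manuscript case: 80 m² used, total 1427.
Replace textile wall and manuscript case with coin cabinet: the trade gains 32 net, giving 1459 at 82 m².

1459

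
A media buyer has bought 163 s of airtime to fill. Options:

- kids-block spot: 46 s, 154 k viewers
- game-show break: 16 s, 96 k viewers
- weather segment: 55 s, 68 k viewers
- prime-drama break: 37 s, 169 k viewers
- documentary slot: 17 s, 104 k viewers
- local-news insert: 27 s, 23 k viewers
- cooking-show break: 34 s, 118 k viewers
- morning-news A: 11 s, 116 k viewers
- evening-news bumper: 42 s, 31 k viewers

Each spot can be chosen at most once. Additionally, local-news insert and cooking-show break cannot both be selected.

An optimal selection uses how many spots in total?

6

Optimal total is 757.
For example kids-block spot + game-show break + prime-drama break + documentary slot + cooking-show break + morning-news A achieves it, using 161 s.
Every optimal selection uses 6 spots.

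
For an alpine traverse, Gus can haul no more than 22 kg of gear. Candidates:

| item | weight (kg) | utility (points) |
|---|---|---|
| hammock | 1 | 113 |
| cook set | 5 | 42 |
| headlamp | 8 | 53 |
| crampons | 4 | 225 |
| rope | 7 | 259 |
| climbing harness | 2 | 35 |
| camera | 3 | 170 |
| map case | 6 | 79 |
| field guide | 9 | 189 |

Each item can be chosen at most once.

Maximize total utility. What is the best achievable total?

By utility per kg: hammock 113.00, camera 56.67, crampons 56.25, rope 37.00 lead.
Taking the top-ratio items first gives hammock + cook set + crampons + rope + climbing harness + camera for 844 (22 kg).
Dropping cook set and climbing harness frees 7 kg; slotting in map case (6 kg) lifts the total to 846 at 21 kg.

846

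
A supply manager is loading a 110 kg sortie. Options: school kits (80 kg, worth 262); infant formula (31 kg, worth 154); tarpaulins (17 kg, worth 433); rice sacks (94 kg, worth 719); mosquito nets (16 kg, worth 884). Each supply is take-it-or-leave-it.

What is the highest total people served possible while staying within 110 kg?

Taking the top-ratio supplies first gives infant formula + tarpaulins + mosquito nets for 1471 (64 kg).
Replace infant formula and tarpaulins with rice sacks: the trade gains 132 net, giving 1603 at 110 kg.

1603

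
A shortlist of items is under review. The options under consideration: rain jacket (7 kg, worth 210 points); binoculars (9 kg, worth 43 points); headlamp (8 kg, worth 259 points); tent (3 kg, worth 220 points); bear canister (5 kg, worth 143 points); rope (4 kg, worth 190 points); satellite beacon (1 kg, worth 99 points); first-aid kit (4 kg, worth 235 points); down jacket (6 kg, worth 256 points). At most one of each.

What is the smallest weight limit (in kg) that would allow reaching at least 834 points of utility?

17

Look for the lowest-weight combination reaching 834.
tent + bear canister + rope + satellite beacon + first-aid kit reaches 887 using 17 kg.
No combination under 17 kg hits 834.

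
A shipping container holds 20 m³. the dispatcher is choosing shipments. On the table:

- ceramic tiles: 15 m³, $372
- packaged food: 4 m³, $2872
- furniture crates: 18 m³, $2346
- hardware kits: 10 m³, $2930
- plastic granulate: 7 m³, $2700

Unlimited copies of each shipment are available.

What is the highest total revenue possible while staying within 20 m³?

14360

Taking 5×packaged food: 20 m³ used, 14360 in revenue.
That's the maximum — no swap from here does better than 14360.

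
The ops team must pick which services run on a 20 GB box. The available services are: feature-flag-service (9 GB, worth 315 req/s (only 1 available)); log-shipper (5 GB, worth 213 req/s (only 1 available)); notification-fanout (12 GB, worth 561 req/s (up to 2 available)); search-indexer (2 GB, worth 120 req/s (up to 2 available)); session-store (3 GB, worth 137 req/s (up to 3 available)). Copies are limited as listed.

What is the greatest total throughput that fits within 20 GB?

955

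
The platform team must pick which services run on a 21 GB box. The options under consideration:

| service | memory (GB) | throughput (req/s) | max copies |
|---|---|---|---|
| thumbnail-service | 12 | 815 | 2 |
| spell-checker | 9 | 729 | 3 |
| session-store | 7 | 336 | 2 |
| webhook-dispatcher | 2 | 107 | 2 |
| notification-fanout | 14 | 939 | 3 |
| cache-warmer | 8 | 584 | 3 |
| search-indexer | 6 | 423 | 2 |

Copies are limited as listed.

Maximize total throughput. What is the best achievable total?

1575

By throughput per GB: spell-checker 81.00, cache-warmer 73.00, search-indexer 70.50, thumbnail-service 67.92 lead.
Greedy by ratio would take 2×spell-checker + webhook-dispatcher: 20 GB used, total 1565.
The 11 GB tied up in spell-checker and webhook-dispatcher is better spent on 2×search-indexer — total rises to 1575 (21 GB).
Every other selection either busts 21 GB or exceeds an availability limit or fails to beat 1575.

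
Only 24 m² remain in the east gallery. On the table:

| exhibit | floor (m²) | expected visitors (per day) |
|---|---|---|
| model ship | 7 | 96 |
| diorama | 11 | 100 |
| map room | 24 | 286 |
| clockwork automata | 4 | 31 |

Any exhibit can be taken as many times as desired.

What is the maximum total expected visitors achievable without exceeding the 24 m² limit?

288

By expected visitors per m²: model ship 13.71, map room 11.92, diorama 9.09 lead.
Taking 3×model ship: 21 m² used, 288 in expected visitors.
That's the maximum — no swap from here does better than 288.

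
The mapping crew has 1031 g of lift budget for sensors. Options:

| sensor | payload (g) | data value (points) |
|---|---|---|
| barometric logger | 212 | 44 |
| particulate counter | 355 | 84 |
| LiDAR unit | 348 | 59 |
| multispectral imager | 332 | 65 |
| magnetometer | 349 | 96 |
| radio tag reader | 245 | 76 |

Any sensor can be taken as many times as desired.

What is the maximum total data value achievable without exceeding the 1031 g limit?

By data value per g: radio tag reader 0.31, magnetometer 0.28, particulate counter 0.24, barometric logger 0.21 lead.
4×radio tag reader uses 980 of the 1031 g and totals 304.

304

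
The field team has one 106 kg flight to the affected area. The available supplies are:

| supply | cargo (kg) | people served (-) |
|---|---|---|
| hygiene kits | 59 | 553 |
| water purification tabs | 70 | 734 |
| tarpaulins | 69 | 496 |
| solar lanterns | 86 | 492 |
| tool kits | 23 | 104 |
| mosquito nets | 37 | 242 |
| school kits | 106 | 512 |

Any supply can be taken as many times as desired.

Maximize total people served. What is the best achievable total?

838

Density check — water purification tabs 10.49, hygiene kits 9.37, tarpaulins 7.19 are the best per kg.
Best packing: water purification tabs + tool kits — 93 kg, 838 total.
Nothing else within 106 kg beats 838.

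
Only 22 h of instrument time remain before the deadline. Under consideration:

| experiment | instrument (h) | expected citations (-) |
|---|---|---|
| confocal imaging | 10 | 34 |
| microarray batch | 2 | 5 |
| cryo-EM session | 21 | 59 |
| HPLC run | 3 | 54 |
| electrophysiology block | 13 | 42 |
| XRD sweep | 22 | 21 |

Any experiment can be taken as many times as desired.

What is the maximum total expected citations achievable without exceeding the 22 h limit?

7×HPLC run uses 21 of the 22 h and totals 378.
Nothing else within 22 h beats 378.

378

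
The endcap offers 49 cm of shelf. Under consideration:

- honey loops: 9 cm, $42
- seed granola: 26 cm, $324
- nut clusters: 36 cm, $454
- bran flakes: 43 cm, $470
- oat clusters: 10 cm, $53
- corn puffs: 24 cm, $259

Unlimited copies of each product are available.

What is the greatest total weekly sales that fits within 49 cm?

518

Filling by ratio: nut clusters + oat clusters for 507, with 3 cm left unused.
The 46 cm tied up in nut clusters and oat clusters is better spent on 2×corn puffs — total rises to 518 (48 cm).
Nothing else within 49 cm beats 518.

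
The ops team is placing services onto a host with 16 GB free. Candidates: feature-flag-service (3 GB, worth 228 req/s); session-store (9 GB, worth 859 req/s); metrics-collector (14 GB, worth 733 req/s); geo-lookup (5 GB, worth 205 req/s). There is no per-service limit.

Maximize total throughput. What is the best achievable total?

1315

Best packing: 2×feature-flag-service + session-store — 15 GB, 1315 total.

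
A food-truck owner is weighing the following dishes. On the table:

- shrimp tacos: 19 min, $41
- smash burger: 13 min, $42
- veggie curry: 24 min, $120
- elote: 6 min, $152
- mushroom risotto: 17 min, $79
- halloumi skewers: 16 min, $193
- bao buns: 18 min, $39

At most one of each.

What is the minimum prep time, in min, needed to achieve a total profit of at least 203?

22

Need the lightest bundle worth ≥ 203.
elote + halloumi skewers: 345 profit at 22 min.
Any bundle with less than 22 min falls short of 203.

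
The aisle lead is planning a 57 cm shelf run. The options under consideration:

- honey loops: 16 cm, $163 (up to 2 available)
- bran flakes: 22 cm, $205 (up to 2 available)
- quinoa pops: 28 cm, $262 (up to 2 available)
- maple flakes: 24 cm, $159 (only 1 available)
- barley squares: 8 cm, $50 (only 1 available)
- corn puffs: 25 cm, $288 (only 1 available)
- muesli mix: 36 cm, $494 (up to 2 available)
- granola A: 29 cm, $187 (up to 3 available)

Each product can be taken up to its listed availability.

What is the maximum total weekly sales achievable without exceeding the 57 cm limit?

657

Honey loops + muesli mix uses 52 of the 57 cm and totals 657.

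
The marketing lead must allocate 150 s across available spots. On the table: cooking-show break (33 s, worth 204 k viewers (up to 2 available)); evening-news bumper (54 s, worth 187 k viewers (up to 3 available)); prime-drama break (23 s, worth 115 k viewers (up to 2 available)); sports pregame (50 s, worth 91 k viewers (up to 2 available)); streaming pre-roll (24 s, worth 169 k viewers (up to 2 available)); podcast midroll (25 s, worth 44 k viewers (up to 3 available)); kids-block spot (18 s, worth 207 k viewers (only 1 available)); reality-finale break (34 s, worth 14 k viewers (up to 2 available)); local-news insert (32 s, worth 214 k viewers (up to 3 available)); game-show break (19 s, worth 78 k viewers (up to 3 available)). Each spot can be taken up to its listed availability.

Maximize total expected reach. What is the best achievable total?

Greedy by ratio would take 2×streaming pre-roll + kids-block spot + 2×local-news insert + game-show break: 149 s used, total 1051.
The 67 s tied up in 2×streaming pre-roll and game-show break is better spent on cooking-show break + local-news insert — total rises to 1053 (147 s).

1053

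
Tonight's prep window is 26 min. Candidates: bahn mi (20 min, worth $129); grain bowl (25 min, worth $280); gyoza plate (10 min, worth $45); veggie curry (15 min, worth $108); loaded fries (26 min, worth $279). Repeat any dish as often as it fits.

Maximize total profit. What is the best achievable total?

Best packing: grain bowl — 25 min, 280 total.
No other feasible combination exceeds 280.

280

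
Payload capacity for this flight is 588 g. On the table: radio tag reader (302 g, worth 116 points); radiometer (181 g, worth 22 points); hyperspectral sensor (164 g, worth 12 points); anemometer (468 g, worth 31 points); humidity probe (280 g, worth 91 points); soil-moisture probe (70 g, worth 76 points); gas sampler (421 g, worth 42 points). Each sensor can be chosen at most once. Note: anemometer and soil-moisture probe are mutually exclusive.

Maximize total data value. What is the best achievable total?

Radio tag reader + radiometer + soil-moisture probe uses 553 of the 588 g and totals 214.
Runner-up radio tag reader + humidity probe tops out at 207.

214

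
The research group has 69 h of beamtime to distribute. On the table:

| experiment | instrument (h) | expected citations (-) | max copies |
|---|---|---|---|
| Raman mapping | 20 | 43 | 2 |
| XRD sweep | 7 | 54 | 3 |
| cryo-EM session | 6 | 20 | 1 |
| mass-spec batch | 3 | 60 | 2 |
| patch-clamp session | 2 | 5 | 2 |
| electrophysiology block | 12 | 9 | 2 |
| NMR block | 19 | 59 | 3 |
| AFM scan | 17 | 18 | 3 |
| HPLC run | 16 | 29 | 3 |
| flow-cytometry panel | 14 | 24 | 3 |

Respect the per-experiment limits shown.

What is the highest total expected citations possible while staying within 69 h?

410

Density check — mass-spec batch 20.00, XRD sweep 7.71, cryo-EM session 3.33, NMR block 3.11 are the best per h.
The ratio heuristic lands on 3×XRD sweep + cryo-EM session + 2×mass-spec batch + 2×patch-clamp session + electrophysiology block + NMR block (380) but leaves 1 h idle.
The 18 h tied up in cryo-EM session and electrophysiology block is better spent on NMR block — total rises to 410 (69 h).
Every other selection either busts 69 h or exceeds an availability limit or fails to beat 410.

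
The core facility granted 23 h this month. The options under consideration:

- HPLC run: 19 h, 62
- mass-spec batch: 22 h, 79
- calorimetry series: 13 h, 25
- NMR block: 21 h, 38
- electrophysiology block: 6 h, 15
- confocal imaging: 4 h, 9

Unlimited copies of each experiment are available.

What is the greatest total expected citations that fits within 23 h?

By expected citations per h: mass-spec batch 3.59, HPLC run 3.26, electrophysiology block 2.50 lead.
Taking mass-spec batch: 22 h used, 79 in expected citations.

79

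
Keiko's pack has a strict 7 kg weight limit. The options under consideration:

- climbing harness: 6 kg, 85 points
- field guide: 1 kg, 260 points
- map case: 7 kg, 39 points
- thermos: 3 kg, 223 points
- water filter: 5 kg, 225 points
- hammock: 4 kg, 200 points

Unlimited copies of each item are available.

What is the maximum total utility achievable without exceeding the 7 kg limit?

Best packing: 7×field guide — 7 kg, 1820 total.

1820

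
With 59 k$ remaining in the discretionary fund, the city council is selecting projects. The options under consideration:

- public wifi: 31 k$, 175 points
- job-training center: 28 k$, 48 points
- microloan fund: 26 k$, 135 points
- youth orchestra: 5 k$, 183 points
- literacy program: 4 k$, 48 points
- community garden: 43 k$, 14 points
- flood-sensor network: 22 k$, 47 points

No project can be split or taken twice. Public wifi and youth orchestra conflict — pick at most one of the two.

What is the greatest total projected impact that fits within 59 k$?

413

Taking microloan fund + youth orchestra + literacy program + flood-sensor network: 57 k$ used, 413 in projected impact.
That's the maximum — no feasible swap from here does better than 413.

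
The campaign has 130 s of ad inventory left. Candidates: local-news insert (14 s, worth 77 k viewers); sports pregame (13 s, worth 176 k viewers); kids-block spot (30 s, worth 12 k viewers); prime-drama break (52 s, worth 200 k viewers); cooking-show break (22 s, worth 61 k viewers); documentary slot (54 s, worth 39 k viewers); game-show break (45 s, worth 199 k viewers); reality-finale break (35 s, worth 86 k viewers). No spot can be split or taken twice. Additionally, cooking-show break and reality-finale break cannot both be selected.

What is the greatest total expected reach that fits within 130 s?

652

Ranking by ratio (expected reach/s): sports pregame 13.54, local-news insert 5.50, game-show break 4.42.
The ratio ordering already packs tightly: local-news insert + sports pregame + prime-drama break + game-show break, 124 s, 652.
The spare 6 s is too small for any remaining spot, and no feasible exchange beats 652.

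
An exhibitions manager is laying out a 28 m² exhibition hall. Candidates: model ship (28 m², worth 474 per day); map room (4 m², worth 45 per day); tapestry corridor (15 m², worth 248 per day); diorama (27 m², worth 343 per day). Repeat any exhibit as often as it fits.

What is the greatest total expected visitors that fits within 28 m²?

The ratio ordering already packs tightly: model ship, 28 m², 474.
No other feasible combination exceeds 474.

474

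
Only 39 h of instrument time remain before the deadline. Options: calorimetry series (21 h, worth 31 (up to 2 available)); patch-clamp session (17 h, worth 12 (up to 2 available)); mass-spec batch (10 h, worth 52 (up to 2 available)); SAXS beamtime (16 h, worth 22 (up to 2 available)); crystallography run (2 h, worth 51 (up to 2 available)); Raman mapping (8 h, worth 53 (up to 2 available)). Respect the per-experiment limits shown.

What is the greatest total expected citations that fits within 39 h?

By expected citations per h: crystallography run 25.50, Raman mapping 6.62, mass-spec batch 5.20, calorimetry series 1.48 lead.
A density-first pass picks mass-spec batch + 2×crystallography run + 2×Raman mapping — 260 at 30 h.
Dropping crystallography run frees 2 h; slotting in mass-spec batch (10 h) lifts the total to 261 at 38 h.
That's the maximum — no swap from here does better than 261.

261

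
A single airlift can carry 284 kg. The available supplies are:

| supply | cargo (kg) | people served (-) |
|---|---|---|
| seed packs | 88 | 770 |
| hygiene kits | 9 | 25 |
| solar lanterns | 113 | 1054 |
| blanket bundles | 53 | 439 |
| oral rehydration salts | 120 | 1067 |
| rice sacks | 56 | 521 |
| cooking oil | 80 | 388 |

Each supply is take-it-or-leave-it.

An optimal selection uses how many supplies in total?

The maximum people served within 284 kg is 2383.
seed packs + hygiene kits + oral rehydration salts + rice sacks hits 2383 at 273 kg.
All optima have 4 supplies.

4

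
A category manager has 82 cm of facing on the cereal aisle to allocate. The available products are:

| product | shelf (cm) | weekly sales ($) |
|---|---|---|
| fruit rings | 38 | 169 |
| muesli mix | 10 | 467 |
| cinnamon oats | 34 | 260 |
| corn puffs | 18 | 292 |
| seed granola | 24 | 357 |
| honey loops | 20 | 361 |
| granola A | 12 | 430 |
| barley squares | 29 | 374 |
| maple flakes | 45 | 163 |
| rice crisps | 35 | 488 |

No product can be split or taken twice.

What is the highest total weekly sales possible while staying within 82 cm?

1746

Density check — muesli mix 46.70, granola A 35.83, honey loops 18.05 are the best per cm.
The ratio heuristic lands on muesli mix + corn puffs + honey loops + granola A (1550) but leaves 22 cm idle.
The 18 cm tied up in corn puffs is better spent on rice crisps — total rises to 1746 (77 cm).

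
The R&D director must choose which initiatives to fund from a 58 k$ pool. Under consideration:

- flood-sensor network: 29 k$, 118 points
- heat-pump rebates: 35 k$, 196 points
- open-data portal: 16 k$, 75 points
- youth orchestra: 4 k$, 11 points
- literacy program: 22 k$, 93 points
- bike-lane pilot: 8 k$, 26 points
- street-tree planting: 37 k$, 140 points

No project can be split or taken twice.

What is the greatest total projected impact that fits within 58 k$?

289

Density check — heat-pump rebates 5.60, open-data portal 4.69, literacy program 4.23, flood-sensor network 4.07 are the best per k$.
A density-first pass picks heat-pump rebates + open-data portal + youth orchestra — 282 at 55 k$.
Replace open-data portal and youth orchestra with literacy program: the trade gains 7 net, giving 289 at 57 k$.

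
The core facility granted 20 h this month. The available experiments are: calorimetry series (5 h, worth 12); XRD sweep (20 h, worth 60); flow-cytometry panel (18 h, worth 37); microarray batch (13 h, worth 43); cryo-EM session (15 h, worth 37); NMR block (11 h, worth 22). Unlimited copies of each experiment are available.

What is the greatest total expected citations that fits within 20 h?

60

Density check — microarray batch 3.31, XRD sweep 3.00, cryo-EM session 2.47 are the best per h.
Greedy by ratio would take calorimetry series + microarray batch: 18 h used, total 55.
Replace calorimetry series and microarray batch with XRD sweep: the trade gains 5 net, giving 60 at 20 h.
Every other selection either busts 20 h or fails to beat 60.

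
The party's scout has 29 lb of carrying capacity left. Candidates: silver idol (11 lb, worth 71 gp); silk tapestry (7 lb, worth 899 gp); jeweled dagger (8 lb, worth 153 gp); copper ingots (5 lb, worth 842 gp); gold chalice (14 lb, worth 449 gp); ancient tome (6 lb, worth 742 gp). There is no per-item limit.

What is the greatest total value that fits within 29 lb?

4324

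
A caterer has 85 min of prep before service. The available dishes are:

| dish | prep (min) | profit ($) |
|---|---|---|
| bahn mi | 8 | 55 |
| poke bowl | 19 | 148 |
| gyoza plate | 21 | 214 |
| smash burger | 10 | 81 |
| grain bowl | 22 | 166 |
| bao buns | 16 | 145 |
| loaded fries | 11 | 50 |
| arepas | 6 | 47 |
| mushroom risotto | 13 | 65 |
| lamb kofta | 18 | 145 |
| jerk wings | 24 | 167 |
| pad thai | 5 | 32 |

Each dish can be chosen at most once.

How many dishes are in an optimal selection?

Optimal total is 733.
For example poke bowl + gyoza plate + smash burger + bao buns + lamb kofta achieves it, using 84 min.
Every optimal selection uses 5 dishes.

5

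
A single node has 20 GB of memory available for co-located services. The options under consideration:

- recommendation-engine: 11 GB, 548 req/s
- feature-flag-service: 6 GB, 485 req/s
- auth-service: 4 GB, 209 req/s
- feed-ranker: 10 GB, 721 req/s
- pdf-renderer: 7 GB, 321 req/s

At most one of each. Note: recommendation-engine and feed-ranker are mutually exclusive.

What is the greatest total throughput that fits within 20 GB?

1415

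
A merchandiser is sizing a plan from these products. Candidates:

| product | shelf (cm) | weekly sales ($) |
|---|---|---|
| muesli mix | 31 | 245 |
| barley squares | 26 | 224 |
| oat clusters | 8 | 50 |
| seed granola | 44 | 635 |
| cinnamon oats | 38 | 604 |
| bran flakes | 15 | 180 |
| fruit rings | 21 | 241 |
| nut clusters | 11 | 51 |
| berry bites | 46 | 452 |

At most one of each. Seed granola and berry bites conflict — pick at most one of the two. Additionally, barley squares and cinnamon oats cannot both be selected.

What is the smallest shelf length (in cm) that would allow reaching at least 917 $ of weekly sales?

Need the lightest bundle worth ≥ 917.
Taking oat clusters + seed granola + fruit rings gives 926 (≥ 917) for 73 cm.
Any bundle with less than 73 cm falls short of 917.

73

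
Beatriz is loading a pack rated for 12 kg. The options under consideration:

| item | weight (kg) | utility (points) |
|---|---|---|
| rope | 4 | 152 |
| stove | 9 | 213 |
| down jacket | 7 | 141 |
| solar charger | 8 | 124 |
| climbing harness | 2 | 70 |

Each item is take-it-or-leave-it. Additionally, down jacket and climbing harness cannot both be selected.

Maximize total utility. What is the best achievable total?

Density check — rope 38.00, climbing harness 35.00, stove 23.67, down jacket 20.14 are the best per kg.
The ratio heuristic lands on rope + climbing harness (222) but leaves 6 kg idle.
Replace climbing harness with down jacket: the trade gains 71 net, giving 293 at 11 kg.
Nothing else feasible within 12 kg beats 293.

293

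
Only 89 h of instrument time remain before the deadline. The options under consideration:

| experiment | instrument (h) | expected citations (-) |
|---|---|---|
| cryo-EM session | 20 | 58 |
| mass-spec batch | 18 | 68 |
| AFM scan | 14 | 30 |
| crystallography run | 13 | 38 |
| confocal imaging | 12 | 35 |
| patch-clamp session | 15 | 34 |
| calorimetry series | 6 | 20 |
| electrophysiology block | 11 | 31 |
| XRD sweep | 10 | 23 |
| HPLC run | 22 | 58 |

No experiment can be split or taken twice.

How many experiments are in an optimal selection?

6

Optimal total is 270.
One optimal bundle: cryo-EM session + mass-spec batch + confocal imaging + calorimetry series + electrophysiology block + HPLC run (89 h).
Any selection reaching 270 contains exactly 6 experiments.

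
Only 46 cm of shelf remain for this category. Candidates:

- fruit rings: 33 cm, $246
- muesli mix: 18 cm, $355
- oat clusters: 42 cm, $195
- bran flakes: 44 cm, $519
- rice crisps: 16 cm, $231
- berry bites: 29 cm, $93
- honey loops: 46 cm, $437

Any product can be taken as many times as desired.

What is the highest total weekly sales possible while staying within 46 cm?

Best packing: 2×muesli mix — 36 cm, 710 total.
Nothing else within 46 cm beats 710.

710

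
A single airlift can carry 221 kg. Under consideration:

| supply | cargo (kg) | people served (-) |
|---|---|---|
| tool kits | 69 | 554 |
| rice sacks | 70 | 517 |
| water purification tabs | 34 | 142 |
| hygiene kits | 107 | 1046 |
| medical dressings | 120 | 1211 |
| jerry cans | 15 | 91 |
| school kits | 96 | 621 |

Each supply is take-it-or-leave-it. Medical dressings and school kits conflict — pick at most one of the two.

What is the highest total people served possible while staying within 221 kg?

1856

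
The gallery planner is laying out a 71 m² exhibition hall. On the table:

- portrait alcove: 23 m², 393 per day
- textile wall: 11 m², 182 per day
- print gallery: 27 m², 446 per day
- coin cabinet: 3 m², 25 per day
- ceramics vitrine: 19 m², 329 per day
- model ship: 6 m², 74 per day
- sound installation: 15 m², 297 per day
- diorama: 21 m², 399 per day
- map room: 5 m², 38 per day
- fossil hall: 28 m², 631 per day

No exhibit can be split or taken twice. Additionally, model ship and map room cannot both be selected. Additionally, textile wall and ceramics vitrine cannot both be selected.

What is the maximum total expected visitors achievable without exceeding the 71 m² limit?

Model ship + sound installation + diorama + fossil hall uses 70 of the 71 m² and totals 1401.
Runner-up coin cabinet + ceramics vitrine + diorama + fossil hall tops out at 1384.

1401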